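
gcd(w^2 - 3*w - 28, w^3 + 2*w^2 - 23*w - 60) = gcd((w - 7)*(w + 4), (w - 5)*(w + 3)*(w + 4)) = w + 4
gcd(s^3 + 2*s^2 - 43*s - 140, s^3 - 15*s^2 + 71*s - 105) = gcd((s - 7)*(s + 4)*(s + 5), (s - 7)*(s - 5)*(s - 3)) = s - 7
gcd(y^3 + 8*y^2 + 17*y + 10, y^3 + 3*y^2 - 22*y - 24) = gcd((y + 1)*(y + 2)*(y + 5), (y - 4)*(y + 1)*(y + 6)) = y + 1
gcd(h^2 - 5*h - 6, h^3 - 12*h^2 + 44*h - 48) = h - 6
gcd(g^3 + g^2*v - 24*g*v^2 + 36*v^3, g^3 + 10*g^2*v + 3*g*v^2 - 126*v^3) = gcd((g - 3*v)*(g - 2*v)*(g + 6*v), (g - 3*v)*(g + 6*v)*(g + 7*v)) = -g^2 - 3*g*v + 18*v^2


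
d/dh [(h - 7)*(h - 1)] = 2*h - 8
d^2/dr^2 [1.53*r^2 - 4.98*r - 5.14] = 3.06000000000000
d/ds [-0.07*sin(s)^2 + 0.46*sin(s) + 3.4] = (0.46 - 0.14*sin(s))*cos(s)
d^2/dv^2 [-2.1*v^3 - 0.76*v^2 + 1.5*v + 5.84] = -12.6*v - 1.52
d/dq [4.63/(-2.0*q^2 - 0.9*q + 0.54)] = (18.52*q + 4.167)/(2.0*q^2 + 0.9*q - 0.54)^2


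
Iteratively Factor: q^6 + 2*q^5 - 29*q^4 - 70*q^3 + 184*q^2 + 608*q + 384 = (q + 4)*(q^5 - 2*q^4 - 21*q^3 + 14*q^2 + 128*q + 96) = (q + 2)*(q + 4)*(q^4 - 4*q^3 - 13*q^2 + 40*q + 48) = (q + 2)*(q + 3)*(q + 4)*(q^3 - 7*q^2 + 8*q + 16) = (q - 4)*(q + 2)*(q + 3)*(q + 4)*(q^2 - 3*q - 4) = (q - 4)^2*(q + 2)*(q + 3)*(q + 4)*(q + 1)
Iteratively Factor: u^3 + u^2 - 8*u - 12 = (u + 2)*(u^2 - u - 6) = (u + 2)^2*(u - 3)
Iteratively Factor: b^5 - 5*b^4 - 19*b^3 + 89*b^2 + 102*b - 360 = (b + 3)*(b^4 - 8*b^3 + 5*b^2 + 74*b - 120) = (b - 5)*(b + 3)*(b^3 - 3*b^2 - 10*b + 24) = (b - 5)*(b - 2)*(b + 3)*(b^2 - b - 12) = (b - 5)*(b - 2)*(b + 3)^2*(b - 4)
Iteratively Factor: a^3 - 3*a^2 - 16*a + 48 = (a - 3)*(a^2 - 16) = (a - 3)*(a + 4)*(a - 4)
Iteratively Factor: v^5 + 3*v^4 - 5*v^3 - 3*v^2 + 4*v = (v - 1)*(v^4 + 4*v^3 - v^2 - 4*v) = (v - 1)^2*(v^3 + 5*v^2 + 4*v) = (v - 1)^2*(v + 1)*(v^2 + 4*v) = v*(v - 1)^2*(v + 1)*(v + 4)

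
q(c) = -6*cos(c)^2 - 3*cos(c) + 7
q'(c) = 12*sin(c)*cos(c) + 3*sin(c)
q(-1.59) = 7.06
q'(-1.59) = -2.77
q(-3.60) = 4.87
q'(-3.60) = -3.43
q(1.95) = 7.29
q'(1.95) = -1.34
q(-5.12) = 4.87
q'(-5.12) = 7.12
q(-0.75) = 1.59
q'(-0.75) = -8.03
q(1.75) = 7.34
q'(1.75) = 0.85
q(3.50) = 4.55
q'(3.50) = 2.89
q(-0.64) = 0.73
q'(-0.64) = -7.54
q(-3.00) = 4.09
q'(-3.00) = 1.25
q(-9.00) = 4.75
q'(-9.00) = 3.27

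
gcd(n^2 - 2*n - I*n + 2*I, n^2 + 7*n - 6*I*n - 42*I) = 1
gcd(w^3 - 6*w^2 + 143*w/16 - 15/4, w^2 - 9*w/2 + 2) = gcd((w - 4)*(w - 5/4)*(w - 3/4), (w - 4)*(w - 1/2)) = w - 4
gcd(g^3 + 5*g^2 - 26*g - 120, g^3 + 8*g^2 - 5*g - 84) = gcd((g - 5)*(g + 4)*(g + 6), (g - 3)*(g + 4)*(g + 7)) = g + 4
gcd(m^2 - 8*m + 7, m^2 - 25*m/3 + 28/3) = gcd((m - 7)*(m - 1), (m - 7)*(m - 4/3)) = m - 7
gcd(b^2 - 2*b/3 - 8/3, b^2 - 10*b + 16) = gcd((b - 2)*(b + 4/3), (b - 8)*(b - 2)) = b - 2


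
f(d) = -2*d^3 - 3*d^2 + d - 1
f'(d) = -6*d^2 - 6*d + 1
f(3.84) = -154.64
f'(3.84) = -110.51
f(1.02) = -5.22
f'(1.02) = -11.36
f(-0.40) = -1.75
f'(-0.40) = 2.44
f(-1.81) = -0.78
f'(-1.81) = -7.80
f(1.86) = -22.39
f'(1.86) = -30.92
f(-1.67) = -1.72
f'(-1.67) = -5.71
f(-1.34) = -2.91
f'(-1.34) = -1.73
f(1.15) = -6.86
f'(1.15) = -13.84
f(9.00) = -1693.00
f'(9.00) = -539.00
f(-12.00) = 3011.00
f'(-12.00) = -791.00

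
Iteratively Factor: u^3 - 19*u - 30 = (u - 5)*(u^2 + 5*u + 6) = (u - 5)*(u + 2)*(u + 3)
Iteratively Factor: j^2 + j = (j + 1)*(j)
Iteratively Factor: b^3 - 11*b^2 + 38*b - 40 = (b - 2)*(b^2 - 9*b + 20) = (b - 4)*(b - 2)*(b - 5)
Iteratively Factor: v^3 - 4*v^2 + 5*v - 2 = (v - 1)*(v^2 - 3*v + 2) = (v - 1)^2*(v - 2)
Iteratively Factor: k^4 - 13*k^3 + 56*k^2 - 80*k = (k)*(k^3 - 13*k^2 + 56*k - 80) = k*(k - 4)*(k^2 - 9*k + 20) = k*(k - 5)*(k - 4)*(k - 4)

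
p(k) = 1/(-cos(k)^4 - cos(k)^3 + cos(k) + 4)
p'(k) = (-4*sin(k)*cos(k)^3 - 3*sin(k)*cos(k)^2 + sin(k))/(-cos(k)^4 - cos(k)^3 + cos(k) + 4)^2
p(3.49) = 0.32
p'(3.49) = -0.06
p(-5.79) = 0.28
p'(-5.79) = -0.15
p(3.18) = 0.33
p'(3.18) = -0.01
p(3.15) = 0.33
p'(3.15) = -0.00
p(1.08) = 0.23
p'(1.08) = -0.00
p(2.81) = 0.32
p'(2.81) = 0.06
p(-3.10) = 0.33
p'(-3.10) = -0.01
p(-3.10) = 0.33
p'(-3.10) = -0.01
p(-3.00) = 0.33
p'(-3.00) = -0.03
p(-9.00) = 0.32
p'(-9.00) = -0.06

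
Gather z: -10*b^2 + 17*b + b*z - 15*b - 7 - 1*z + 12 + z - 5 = -10*b^2 + b*z + 2*b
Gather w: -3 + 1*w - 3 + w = 2*w - 6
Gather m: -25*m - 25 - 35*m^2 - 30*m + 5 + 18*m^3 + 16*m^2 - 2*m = 18*m^3 - 19*m^2 - 57*m - 20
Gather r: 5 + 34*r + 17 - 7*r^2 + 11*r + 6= -7*r^2 + 45*r + 28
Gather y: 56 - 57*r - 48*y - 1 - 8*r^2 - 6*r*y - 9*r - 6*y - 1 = -8*r^2 - 66*r + y*(-6*r - 54) + 54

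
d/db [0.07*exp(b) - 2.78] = 0.07*exp(b)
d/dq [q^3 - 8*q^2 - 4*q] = 3*q^2 - 16*q - 4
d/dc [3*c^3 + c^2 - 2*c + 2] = 9*c^2 + 2*c - 2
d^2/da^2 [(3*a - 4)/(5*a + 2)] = -260/(5*a + 2)^3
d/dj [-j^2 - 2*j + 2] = -2*j - 2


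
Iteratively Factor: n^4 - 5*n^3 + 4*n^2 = (n)*(n^3 - 5*n^2 + 4*n) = n*(n - 4)*(n^2 - n) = n*(n - 4)*(n - 1)*(n)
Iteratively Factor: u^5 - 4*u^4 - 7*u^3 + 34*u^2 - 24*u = (u + 3)*(u^4 - 7*u^3 + 14*u^2 - 8*u) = (u - 4)*(u + 3)*(u^3 - 3*u^2 + 2*u) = (u - 4)*(u - 1)*(u + 3)*(u^2 - 2*u) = (u - 4)*(u - 2)*(u - 1)*(u + 3)*(u)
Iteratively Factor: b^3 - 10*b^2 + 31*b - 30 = (b - 3)*(b^2 - 7*b + 10) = (b - 5)*(b - 3)*(b - 2)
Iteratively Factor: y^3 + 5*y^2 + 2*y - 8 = (y + 2)*(y^2 + 3*y - 4) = (y + 2)*(y + 4)*(y - 1)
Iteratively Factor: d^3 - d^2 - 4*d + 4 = (d - 1)*(d^2 - 4) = (d - 1)*(d + 2)*(d - 2)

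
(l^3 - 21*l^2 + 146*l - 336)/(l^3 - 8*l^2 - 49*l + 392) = (l - 6)/(l + 7)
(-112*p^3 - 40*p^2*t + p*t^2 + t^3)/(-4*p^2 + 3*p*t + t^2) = (28*p^2 + 3*p*t - t^2)/(p - t)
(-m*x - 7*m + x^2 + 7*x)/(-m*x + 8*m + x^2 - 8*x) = (x + 7)/(x - 8)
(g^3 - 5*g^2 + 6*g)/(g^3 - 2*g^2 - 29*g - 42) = g*(-g^2 + 5*g - 6)/(-g^3 + 2*g^2 + 29*g + 42)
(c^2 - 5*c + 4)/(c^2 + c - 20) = (c - 1)/(c + 5)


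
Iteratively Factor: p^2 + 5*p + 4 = (p + 4)*(p + 1)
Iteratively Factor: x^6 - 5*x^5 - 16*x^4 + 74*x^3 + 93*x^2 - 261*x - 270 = (x + 2)*(x^5 - 7*x^4 - 2*x^3 + 78*x^2 - 63*x - 135) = (x - 5)*(x + 2)*(x^4 - 2*x^3 - 12*x^2 + 18*x + 27) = (x - 5)*(x - 3)*(x + 2)*(x^3 + x^2 - 9*x - 9) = (x - 5)*(x - 3)^2*(x + 2)*(x^2 + 4*x + 3) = (x - 5)*(x - 3)^2*(x + 2)*(x + 3)*(x + 1)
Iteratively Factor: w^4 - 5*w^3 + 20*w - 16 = (w - 2)*(w^3 - 3*w^2 - 6*w + 8) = (w - 4)*(w - 2)*(w^2 + w - 2) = (w - 4)*(w - 2)*(w - 1)*(w + 2)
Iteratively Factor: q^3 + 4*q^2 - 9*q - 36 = (q + 4)*(q^2 - 9) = (q + 3)*(q + 4)*(q - 3)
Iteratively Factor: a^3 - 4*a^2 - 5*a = (a + 1)*(a^2 - 5*a) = a*(a + 1)*(a - 5)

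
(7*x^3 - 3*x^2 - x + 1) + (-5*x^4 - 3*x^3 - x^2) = -5*x^4 + 4*x^3 - 4*x^2 - x + 1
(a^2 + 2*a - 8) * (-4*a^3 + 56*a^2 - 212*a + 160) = -4*a^5 + 48*a^4 - 68*a^3 - 712*a^2 + 2016*a - 1280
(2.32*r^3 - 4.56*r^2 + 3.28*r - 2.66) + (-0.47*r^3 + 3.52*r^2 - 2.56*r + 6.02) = 1.85*r^3 - 1.04*r^2 + 0.72*r + 3.36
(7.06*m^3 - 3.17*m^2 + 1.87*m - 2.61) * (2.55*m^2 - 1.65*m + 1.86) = 18.003*m^5 - 19.7325*m^4 + 23.1306*m^3 - 15.6372*m^2 + 7.7847*m - 4.8546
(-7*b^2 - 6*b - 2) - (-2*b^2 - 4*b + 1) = -5*b^2 - 2*b - 3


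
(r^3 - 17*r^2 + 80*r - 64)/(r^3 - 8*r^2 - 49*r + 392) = (r^2 - 9*r + 8)/(r^2 - 49)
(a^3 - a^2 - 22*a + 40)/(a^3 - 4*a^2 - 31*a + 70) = (a - 4)/(a - 7)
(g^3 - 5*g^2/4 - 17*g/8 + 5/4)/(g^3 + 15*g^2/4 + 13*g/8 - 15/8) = (g - 2)/(g + 3)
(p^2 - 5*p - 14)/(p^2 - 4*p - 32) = (-p^2 + 5*p + 14)/(-p^2 + 4*p + 32)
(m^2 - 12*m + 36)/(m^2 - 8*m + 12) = (m - 6)/(m - 2)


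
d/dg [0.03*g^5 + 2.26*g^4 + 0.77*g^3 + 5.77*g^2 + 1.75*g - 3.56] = 0.15*g^4 + 9.04*g^3 + 2.31*g^2 + 11.54*g + 1.75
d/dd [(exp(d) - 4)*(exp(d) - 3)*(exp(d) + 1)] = (3*exp(2*d) - 12*exp(d) + 5)*exp(d)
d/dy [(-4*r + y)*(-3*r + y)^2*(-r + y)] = -69*r^3 + 86*r^2*y - 33*r*y^2 + 4*y^3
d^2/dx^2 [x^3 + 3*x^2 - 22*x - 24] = 6*x + 6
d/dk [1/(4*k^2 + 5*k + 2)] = (-8*k - 5)/(4*k^2 + 5*k + 2)^2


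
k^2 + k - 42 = (k - 6)*(k + 7)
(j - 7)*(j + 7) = j^2 - 49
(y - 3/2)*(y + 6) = y^2 + 9*y/2 - 9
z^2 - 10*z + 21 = (z - 7)*(z - 3)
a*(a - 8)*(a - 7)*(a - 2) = a^4 - 17*a^3 + 86*a^2 - 112*a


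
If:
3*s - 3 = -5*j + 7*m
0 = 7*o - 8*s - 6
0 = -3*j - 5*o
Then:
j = -40*s/21 - 10/7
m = -137*s/147 - 71/49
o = 8*s/7 + 6/7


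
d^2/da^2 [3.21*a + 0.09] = 0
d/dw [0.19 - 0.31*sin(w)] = -0.31*cos(w)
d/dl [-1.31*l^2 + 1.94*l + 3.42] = 1.94 - 2.62*l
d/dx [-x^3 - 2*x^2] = x*(-3*x - 4)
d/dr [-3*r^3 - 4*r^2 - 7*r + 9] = -9*r^2 - 8*r - 7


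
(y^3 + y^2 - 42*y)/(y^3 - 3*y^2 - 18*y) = (y + 7)/(y + 3)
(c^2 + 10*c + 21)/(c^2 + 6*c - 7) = (c + 3)/(c - 1)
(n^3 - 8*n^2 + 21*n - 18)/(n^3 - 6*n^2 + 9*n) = (n - 2)/n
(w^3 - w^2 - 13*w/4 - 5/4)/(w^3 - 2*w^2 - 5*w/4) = (w + 1)/w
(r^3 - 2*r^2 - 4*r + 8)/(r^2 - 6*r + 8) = (r^2 - 4)/(r - 4)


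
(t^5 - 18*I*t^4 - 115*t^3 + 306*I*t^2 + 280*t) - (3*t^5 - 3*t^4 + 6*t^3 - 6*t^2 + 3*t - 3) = -2*t^5 + 3*t^4 - 18*I*t^4 - 121*t^3 + 6*t^2 + 306*I*t^2 + 277*t + 3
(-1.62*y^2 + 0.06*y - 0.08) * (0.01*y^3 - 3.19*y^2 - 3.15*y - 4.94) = -0.0162*y^5 + 5.1684*y^4 + 4.9108*y^3 + 8.069*y^2 - 0.0444*y + 0.3952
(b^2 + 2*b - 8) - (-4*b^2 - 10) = 5*b^2 + 2*b + 2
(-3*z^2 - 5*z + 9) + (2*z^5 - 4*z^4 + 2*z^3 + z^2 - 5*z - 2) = 2*z^5 - 4*z^4 + 2*z^3 - 2*z^2 - 10*z + 7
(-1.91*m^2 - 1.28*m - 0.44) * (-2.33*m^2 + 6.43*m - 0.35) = 4.4503*m^4 - 9.2989*m^3 - 6.5367*m^2 - 2.3812*m + 0.154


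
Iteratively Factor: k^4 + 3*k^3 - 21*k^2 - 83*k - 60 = (k + 4)*(k^3 - k^2 - 17*k - 15) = (k + 3)*(k + 4)*(k^2 - 4*k - 5) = (k + 1)*(k + 3)*(k + 4)*(k - 5)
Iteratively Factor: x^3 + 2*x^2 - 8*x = (x)*(x^2 + 2*x - 8) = x*(x - 2)*(x + 4)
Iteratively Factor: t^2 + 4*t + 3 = (t + 3)*(t + 1)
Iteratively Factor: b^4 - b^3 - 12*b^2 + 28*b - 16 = (b + 4)*(b^3 - 5*b^2 + 8*b - 4) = (b - 2)*(b + 4)*(b^2 - 3*b + 2) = (b - 2)^2*(b + 4)*(b - 1)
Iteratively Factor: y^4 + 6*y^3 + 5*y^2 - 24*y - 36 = (y - 2)*(y^3 + 8*y^2 + 21*y + 18) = (y - 2)*(y + 3)*(y^2 + 5*y + 6) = (y - 2)*(y + 3)^2*(y + 2)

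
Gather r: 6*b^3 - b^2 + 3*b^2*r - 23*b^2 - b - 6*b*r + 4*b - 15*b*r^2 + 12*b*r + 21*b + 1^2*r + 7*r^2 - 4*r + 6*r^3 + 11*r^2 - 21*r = 6*b^3 - 24*b^2 + 24*b + 6*r^3 + r^2*(18 - 15*b) + r*(3*b^2 + 6*b - 24)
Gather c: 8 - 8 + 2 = 2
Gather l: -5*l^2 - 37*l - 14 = -5*l^2 - 37*l - 14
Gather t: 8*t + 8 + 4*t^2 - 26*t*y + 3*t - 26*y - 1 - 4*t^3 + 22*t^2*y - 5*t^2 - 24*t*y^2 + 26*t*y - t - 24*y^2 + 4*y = -4*t^3 + t^2*(22*y - 1) + t*(10 - 24*y^2) - 24*y^2 - 22*y + 7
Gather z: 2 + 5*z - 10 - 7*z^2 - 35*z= -7*z^2 - 30*z - 8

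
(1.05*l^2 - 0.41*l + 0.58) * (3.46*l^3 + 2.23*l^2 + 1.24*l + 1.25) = 3.633*l^5 + 0.9229*l^4 + 2.3945*l^3 + 2.0975*l^2 + 0.2067*l + 0.725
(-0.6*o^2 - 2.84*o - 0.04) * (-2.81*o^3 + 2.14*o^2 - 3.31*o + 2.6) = 1.686*o^5 + 6.6964*o^4 - 3.9792*o^3 + 7.7548*o^2 - 7.2516*o - 0.104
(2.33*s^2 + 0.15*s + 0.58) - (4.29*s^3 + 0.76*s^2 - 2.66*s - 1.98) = -4.29*s^3 + 1.57*s^2 + 2.81*s + 2.56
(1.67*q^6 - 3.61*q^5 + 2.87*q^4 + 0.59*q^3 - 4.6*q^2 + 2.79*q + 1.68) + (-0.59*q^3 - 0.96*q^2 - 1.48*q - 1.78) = 1.67*q^6 - 3.61*q^5 + 2.87*q^4 - 5.56*q^2 + 1.31*q - 0.1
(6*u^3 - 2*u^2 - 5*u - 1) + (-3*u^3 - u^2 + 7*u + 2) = 3*u^3 - 3*u^2 + 2*u + 1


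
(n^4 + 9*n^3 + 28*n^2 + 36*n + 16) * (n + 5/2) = n^5 + 23*n^4/2 + 101*n^3/2 + 106*n^2 + 106*n + 40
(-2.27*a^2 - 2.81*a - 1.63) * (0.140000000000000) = -0.3178*a^2 - 0.3934*a - 0.2282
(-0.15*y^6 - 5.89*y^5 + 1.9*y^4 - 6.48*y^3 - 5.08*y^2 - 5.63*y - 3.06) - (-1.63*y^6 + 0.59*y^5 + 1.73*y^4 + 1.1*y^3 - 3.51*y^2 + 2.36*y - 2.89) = 1.48*y^6 - 6.48*y^5 + 0.17*y^4 - 7.58*y^3 - 1.57*y^2 - 7.99*y - 0.17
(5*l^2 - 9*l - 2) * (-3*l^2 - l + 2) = -15*l^4 + 22*l^3 + 25*l^2 - 16*l - 4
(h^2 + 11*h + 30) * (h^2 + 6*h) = h^4 + 17*h^3 + 96*h^2 + 180*h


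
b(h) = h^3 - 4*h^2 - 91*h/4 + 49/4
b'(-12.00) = 505.25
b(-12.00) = -2018.75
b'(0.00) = -22.75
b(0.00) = 12.25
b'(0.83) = -27.32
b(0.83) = -8.82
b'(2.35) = -24.98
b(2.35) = -50.32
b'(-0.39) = -19.17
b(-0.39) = 20.45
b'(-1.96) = 4.45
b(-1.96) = 33.94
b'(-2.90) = 25.68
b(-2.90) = 20.20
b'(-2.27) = 10.87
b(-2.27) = 31.58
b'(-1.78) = 1.00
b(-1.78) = 34.43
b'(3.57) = -13.08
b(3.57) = -74.45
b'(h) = 3*h^2 - 8*h - 91/4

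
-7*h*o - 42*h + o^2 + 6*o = (-7*h + o)*(o + 6)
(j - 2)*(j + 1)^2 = j^3 - 3*j - 2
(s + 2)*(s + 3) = s^2 + 5*s + 6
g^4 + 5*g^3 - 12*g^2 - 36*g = g*(g - 3)*(g + 2)*(g + 6)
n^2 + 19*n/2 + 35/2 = (n + 5/2)*(n + 7)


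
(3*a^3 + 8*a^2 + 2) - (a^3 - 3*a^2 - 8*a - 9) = 2*a^3 + 11*a^2 + 8*a + 11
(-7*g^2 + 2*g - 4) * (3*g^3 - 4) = -21*g^5 + 6*g^4 - 12*g^3 + 28*g^2 - 8*g + 16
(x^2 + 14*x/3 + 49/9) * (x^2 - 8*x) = x^4 - 10*x^3/3 - 287*x^2/9 - 392*x/9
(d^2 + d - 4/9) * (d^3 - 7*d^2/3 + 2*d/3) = d^5 - 4*d^4/3 - 19*d^3/9 + 46*d^2/27 - 8*d/27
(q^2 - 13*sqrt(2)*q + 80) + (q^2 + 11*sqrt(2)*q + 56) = 2*q^2 - 2*sqrt(2)*q + 136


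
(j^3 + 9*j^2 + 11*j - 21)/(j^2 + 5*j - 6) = (j^2 + 10*j + 21)/(j + 6)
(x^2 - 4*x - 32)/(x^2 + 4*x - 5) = (x^2 - 4*x - 32)/(x^2 + 4*x - 5)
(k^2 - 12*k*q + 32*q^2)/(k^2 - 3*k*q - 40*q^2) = (k - 4*q)/(k + 5*q)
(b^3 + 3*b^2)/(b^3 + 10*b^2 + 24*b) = b*(b + 3)/(b^2 + 10*b + 24)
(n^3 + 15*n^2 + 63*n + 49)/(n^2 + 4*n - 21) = (n^2 + 8*n + 7)/(n - 3)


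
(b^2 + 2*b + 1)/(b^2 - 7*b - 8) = (b + 1)/(b - 8)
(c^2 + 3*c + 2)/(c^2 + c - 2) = (c + 1)/(c - 1)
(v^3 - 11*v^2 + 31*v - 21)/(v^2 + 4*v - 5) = (v^2 - 10*v + 21)/(v + 5)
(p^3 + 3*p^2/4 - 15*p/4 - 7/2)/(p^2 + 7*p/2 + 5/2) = (4*p^2 - p - 14)/(2*(2*p + 5))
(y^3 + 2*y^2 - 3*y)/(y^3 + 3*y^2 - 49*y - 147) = y*(y - 1)/(y^2 - 49)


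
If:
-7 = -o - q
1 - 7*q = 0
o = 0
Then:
No Solution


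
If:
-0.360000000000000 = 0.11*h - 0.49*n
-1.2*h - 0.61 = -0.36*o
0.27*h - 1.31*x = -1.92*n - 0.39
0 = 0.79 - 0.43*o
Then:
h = 0.04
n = 0.74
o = 1.84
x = 1.40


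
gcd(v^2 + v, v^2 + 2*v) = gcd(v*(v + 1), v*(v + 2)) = v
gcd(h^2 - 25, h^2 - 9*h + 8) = 1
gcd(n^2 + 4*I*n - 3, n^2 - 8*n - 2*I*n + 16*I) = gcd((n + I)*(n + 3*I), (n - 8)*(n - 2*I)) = 1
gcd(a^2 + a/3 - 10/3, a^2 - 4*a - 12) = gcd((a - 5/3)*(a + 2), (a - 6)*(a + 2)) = a + 2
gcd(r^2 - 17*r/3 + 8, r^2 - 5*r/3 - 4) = r - 3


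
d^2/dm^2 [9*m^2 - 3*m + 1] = 18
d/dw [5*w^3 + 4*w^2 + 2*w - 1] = 15*w^2 + 8*w + 2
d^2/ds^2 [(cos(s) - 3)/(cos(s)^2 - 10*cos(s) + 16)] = (-9*(1 - cos(2*s))^2*cos(s)/4 + (1 - cos(2*s))^2/2 + 629*cos(s)/2 - 33*cos(2*s) + cos(5*s)/2 - 219)/((cos(s) - 8)^3*(cos(s) - 2)^3)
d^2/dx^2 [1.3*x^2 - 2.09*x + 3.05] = 2.60000000000000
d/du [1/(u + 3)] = -1/(u + 3)^2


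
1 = 1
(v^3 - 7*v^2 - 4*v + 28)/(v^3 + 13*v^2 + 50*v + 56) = (v^2 - 9*v + 14)/(v^2 + 11*v + 28)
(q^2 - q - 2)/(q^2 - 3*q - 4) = (q - 2)/(q - 4)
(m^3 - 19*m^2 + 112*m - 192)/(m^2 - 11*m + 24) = m - 8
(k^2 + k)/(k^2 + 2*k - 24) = k*(k + 1)/(k^2 + 2*k - 24)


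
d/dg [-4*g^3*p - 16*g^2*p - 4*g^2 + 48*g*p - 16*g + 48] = -12*g^2*p - 32*g*p - 8*g + 48*p - 16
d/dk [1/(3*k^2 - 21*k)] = (7 - 2*k)/(3*k^2*(k - 7)^2)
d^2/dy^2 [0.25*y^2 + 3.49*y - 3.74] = 0.500000000000000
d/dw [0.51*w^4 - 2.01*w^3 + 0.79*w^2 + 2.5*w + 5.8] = 2.04*w^3 - 6.03*w^2 + 1.58*w + 2.5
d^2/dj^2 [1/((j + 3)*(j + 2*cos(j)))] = 2*((1 - 2*sin(j))*(j + 3)*(j + 2*cos(j)) + (j + 3)^2*(j + 2*cos(j))*cos(j) + (j + 3)^2*(2*sin(j) - 1)^2 + (j + 2*cos(j))^2)/((j + 3)^3*(j + 2*cos(j))^3)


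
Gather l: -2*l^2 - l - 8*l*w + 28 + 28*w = -2*l^2 + l*(-8*w - 1) + 28*w + 28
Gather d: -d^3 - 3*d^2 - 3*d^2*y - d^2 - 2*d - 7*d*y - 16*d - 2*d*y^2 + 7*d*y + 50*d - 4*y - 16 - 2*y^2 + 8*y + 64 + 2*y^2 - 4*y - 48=-d^3 + d^2*(-3*y - 4) + d*(32 - 2*y^2)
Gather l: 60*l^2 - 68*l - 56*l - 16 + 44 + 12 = 60*l^2 - 124*l + 40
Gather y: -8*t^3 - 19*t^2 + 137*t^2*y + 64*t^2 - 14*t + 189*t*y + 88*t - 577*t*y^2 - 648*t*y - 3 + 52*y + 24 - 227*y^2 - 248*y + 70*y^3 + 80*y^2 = -8*t^3 + 45*t^2 + 74*t + 70*y^3 + y^2*(-577*t - 147) + y*(137*t^2 - 459*t - 196) + 21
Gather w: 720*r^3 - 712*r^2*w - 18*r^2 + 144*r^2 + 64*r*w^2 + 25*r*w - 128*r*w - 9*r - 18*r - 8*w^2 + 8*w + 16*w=720*r^3 + 126*r^2 - 27*r + w^2*(64*r - 8) + w*(-712*r^2 - 103*r + 24)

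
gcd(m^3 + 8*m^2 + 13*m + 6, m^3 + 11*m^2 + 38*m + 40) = 1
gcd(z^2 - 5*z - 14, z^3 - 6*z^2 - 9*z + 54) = 1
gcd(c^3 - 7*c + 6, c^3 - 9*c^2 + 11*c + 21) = 1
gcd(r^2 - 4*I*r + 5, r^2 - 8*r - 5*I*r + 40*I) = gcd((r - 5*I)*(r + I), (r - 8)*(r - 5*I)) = r - 5*I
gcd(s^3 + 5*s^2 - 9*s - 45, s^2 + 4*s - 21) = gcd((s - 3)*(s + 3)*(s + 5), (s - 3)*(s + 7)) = s - 3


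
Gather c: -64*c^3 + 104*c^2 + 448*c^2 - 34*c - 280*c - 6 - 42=-64*c^3 + 552*c^2 - 314*c - 48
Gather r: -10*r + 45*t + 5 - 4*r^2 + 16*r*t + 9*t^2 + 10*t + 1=-4*r^2 + r*(16*t - 10) + 9*t^2 + 55*t + 6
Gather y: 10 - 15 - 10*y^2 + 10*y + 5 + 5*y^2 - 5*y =-5*y^2 + 5*y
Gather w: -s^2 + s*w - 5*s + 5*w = -s^2 - 5*s + w*(s + 5)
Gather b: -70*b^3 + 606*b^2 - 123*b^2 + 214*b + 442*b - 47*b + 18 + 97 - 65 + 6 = -70*b^3 + 483*b^2 + 609*b + 56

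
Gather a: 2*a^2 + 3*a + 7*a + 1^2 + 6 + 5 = 2*a^2 + 10*a + 12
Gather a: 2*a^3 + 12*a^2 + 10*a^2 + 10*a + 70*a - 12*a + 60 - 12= 2*a^3 + 22*a^2 + 68*a + 48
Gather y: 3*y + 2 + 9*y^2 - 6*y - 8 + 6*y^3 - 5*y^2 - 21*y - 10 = 6*y^3 + 4*y^2 - 24*y - 16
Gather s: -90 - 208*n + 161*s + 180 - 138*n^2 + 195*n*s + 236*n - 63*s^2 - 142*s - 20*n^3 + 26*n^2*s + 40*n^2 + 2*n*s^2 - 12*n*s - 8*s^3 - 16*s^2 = -20*n^3 - 98*n^2 + 28*n - 8*s^3 + s^2*(2*n - 79) + s*(26*n^2 + 183*n + 19) + 90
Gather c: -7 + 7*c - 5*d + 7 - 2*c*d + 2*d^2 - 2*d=c*(7 - 2*d) + 2*d^2 - 7*d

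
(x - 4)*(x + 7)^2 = x^3 + 10*x^2 - 7*x - 196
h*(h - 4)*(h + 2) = h^3 - 2*h^2 - 8*h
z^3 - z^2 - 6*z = z*(z - 3)*(z + 2)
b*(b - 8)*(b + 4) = b^3 - 4*b^2 - 32*b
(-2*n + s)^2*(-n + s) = -4*n^3 + 8*n^2*s - 5*n*s^2 + s^3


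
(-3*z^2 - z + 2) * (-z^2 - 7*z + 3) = 3*z^4 + 22*z^3 - 4*z^2 - 17*z + 6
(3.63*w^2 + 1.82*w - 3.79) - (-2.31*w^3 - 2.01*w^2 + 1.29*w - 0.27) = 2.31*w^3 + 5.64*w^2 + 0.53*w - 3.52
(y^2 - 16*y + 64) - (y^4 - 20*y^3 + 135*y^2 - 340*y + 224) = -y^4 + 20*y^3 - 134*y^2 + 324*y - 160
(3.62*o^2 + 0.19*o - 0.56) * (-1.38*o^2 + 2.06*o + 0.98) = -4.9956*o^4 + 7.195*o^3 + 4.7118*o^2 - 0.9674*o - 0.5488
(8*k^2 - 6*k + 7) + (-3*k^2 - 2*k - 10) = 5*k^2 - 8*k - 3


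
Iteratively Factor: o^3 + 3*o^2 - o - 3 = (o + 1)*(o^2 + 2*o - 3) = (o - 1)*(o + 1)*(o + 3)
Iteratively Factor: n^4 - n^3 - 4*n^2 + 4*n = (n - 1)*(n^3 - 4*n) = n*(n - 1)*(n^2 - 4) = n*(n - 1)*(n + 2)*(n - 2)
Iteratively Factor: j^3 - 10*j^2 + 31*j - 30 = (j - 5)*(j^2 - 5*j + 6) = (j - 5)*(j - 2)*(j - 3)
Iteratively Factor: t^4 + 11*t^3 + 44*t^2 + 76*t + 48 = (t + 2)*(t^3 + 9*t^2 + 26*t + 24) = (t + 2)*(t + 3)*(t^2 + 6*t + 8) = (t + 2)*(t + 3)*(t + 4)*(t + 2)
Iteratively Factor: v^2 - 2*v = (v - 2)*(v)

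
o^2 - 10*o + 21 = (o - 7)*(o - 3)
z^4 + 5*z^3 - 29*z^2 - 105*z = z*(z - 5)*(z + 3)*(z + 7)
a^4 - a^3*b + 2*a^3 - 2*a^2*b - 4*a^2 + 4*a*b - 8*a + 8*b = (a - 2)*(a + 2)^2*(a - b)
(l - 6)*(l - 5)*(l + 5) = l^3 - 6*l^2 - 25*l + 150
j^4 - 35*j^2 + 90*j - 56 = (j - 4)*(j - 2)*(j - 1)*(j + 7)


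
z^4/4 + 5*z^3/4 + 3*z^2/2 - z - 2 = (z/2 + 1)^2*(z - 1)*(z + 2)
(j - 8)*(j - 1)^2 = j^3 - 10*j^2 + 17*j - 8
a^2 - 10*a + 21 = (a - 7)*(a - 3)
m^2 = m^2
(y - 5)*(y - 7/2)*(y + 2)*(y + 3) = y^4 - 7*y^3/2 - 19*y^2 + 73*y/2 + 105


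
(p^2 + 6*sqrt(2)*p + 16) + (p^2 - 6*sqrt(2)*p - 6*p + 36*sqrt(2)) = 2*p^2 - 6*p + 16 + 36*sqrt(2)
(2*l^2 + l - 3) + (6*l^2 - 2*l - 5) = 8*l^2 - l - 8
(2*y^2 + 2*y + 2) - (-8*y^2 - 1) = 10*y^2 + 2*y + 3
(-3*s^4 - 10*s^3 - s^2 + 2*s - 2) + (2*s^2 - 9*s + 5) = -3*s^4 - 10*s^3 + s^2 - 7*s + 3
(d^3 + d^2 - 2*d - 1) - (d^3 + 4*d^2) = -3*d^2 - 2*d - 1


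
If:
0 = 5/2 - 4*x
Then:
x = 5/8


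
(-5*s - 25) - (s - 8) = -6*s - 17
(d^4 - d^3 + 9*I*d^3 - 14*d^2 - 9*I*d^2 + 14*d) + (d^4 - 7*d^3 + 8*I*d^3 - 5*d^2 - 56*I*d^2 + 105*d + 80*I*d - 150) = 2*d^4 - 8*d^3 + 17*I*d^3 - 19*d^2 - 65*I*d^2 + 119*d + 80*I*d - 150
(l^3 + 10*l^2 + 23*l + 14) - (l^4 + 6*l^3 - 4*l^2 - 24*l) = -l^4 - 5*l^3 + 14*l^2 + 47*l + 14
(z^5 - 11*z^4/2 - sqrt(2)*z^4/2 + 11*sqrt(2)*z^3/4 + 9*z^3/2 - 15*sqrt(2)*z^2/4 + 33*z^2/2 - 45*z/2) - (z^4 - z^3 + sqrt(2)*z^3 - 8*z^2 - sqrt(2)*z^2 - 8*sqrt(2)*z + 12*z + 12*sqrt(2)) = z^5 - 13*z^4/2 - sqrt(2)*z^4/2 + 7*sqrt(2)*z^3/4 + 11*z^3/2 - 11*sqrt(2)*z^2/4 + 49*z^2/2 - 69*z/2 + 8*sqrt(2)*z - 12*sqrt(2)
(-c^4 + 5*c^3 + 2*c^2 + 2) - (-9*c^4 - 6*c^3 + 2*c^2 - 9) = 8*c^4 + 11*c^3 + 11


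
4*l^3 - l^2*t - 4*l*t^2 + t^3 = (-4*l + t)*(-l + t)*(l + t)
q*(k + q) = k*q + q^2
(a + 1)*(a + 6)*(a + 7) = a^3 + 14*a^2 + 55*a + 42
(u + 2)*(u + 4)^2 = u^3 + 10*u^2 + 32*u + 32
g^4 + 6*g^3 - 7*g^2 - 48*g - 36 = (g - 3)*(g + 1)*(g + 2)*(g + 6)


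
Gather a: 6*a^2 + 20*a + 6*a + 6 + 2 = 6*a^2 + 26*a + 8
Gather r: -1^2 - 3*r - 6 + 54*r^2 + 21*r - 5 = 54*r^2 + 18*r - 12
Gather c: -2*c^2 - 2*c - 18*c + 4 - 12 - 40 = -2*c^2 - 20*c - 48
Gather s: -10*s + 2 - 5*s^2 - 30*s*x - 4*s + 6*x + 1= -5*s^2 + s*(-30*x - 14) + 6*x + 3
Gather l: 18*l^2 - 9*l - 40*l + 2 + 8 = 18*l^2 - 49*l + 10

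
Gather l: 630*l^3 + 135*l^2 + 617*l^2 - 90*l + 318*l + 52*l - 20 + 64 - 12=630*l^3 + 752*l^2 + 280*l + 32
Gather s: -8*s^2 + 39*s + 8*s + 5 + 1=-8*s^2 + 47*s + 6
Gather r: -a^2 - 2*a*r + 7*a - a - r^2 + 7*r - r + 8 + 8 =-a^2 + 6*a - r^2 + r*(6 - 2*a) + 16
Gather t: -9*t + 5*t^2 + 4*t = 5*t^2 - 5*t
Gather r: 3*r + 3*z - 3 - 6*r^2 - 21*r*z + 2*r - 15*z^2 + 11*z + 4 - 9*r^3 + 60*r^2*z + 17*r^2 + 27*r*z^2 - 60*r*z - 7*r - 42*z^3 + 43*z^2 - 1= -9*r^3 + r^2*(60*z + 11) + r*(27*z^2 - 81*z - 2) - 42*z^3 + 28*z^2 + 14*z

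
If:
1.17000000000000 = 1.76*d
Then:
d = 0.66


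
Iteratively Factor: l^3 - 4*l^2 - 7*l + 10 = (l + 2)*(l^2 - 6*l + 5) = (l - 1)*(l + 2)*(l - 5)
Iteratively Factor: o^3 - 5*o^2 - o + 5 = (o + 1)*(o^2 - 6*o + 5) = (o - 5)*(o + 1)*(o - 1)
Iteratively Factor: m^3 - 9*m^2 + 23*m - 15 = (m - 3)*(m^2 - 6*m + 5) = (m - 3)*(m - 1)*(m - 5)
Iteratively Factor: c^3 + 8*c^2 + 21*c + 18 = (c + 3)*(c^2 + 5*c + 6) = (c + 3)^2*(c + 2)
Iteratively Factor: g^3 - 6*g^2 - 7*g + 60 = (g - 4)*(g^2 - 2*g - 15) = (g - 4)*(g + 3)*(g - 5)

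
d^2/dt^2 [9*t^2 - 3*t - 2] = 18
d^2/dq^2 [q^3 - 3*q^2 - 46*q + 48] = 6*q - 6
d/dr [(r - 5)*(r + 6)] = 2*r + 1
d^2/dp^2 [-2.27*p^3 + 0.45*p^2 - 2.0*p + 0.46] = 0.9 - 13.62*p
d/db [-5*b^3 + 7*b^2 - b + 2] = -15*b^2 + 14*b - 1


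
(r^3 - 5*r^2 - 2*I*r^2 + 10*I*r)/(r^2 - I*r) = (r^2 - 5*r - 2*I*r + 10*I)/(r - I)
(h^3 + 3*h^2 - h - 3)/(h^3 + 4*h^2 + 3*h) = (h - 1)/h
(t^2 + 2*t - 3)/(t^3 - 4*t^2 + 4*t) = (t^2 + 2*t - 3)/(t*(t^2 - 4*t + 4))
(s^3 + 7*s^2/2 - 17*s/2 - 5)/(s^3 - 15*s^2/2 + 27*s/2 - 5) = (2*s^2 + 11*s + 5)/(2*s^2 - 11*s + 5)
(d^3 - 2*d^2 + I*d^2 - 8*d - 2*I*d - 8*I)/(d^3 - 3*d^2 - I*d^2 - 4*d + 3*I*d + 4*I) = (d^2 + d*(2 + I) + 2*I)/(d^2 + d*(1 - I) - I)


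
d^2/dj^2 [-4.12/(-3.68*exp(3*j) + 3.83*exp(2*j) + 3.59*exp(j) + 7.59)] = ((-136.4544*exp(2*j) + 63.1184*exp(j) + 14.7908)*(-3.68*exp(3*j) + 3.83*exp(2*j) + 3.59*exp(j) + 7.59) - 4.12*(-22.08*exp(2*j) + 15.32*exp(j) + 7.18)*(-11.04*exp(2*j) + 7.66*exp(j) + 3.59)*exp(j))*exp(j)/(-3.68*exp(3*j) + 3.83*exp(2*j) + 3.59*exp(j) + 7.59)^3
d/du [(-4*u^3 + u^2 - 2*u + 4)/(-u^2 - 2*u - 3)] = 2*(2*u^4 + 8*u^3 + 16*u^2 + u + 7)/(u^4 + 4*u^3 + 10*u^2 + 12*u + 9)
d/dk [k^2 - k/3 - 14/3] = 2*k - 1/3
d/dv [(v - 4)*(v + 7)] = 2*v + 3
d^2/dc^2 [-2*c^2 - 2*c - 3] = -4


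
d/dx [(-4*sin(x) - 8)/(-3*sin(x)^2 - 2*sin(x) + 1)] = 4*(-12*sin(x) + 3*cos(x)^2 - 8)*cos(x)/(3*sin(x)^2 + 2*sin(x) - 1)^2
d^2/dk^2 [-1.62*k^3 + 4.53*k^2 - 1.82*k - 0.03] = 9.06 - 9.72*k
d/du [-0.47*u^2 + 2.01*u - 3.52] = 2.01 - 0.94*u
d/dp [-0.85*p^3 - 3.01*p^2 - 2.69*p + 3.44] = -2.55*p^2 - 6.02*p - 2.69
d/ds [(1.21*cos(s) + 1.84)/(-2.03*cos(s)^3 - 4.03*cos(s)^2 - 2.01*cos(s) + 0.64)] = -(4.9126*cos(s)^3 + 16.0819*cos(s)^2 + 14.8304*cos(s) + 4.4728)*sin(s)/(2.03*cos(s)^3 + 4.03*cos(s)^2 + 2.01*cos(s) - 0.64)^2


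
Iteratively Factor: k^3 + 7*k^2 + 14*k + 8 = (k + 1)*(k^2 + 6*k + 8) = (k + 1)*(k + 2)*(k + 4)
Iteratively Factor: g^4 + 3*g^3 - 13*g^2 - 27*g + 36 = (g + 4)*(g^3 - g^2 - 9*g + 9) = (g + 3)*(g + 4)*(g^2 - 4*g + 3) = (g - 3)*(g + 3)*(g + 4)*(g - 1)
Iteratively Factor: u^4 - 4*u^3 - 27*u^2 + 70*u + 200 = (u - 5)*(u^3 + u^2 - 22*u - 40) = (u - 5)^2*(u^2 + 6*u + 8) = (u - 5)^2*(u + 2)*(u + 4)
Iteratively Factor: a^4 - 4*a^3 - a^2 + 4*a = (a - 4)*(a^3 - a) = a*(a - 4)*(a^2 - 1) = a*(a - 4)*(a - 1)*(a + 1)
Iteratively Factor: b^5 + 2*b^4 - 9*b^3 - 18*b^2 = (b + 2)*(b^4 - 9*b^2) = (b + 2)*(b + 3)*(b^3 - 3*b^2) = b*(b + 2)*(b + 3)*(b^2 - 3*b) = b*(b - 3)*(b + 2)*(b + 3)*(b)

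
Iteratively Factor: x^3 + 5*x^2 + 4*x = (x)*(x^2 + 5*x + 4) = x*(x + 1)*(x + 4)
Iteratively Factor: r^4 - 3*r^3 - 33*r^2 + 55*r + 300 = (r + 4)*(r^3 - 7*r^2 - 5*r + 75) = (r + 3)*(r + 4)*(r^2 - 10*r + 25) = (r - 5)*(r + 3)*(r + 4)*(r - 5)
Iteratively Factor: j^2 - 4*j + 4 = (j - 2)*(j - 2)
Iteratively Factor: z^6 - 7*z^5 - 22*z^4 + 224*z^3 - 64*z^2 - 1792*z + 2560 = (z - 4)*(z^5 - 3*z^4 - 34*z^3 + 88*z^2 + 288*z - 640) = (z - 4)*(z + 4)*(z^4 - 7*z^3 - 6*z^2 + 112*z - 160) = (z - 4)^2*(z + 4)*(z^3 - 3*z^2 - 18*z + 40) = (z - 4)^2*(z - 2)*(z + 4)*(z^2 - z - 20) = (z - 5)*(z - 4)^2*(z - 2)*(z + 4)*(z + 4)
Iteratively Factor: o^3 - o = (o)*(o^2 - 1) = o*(o + 1)*(o - 1)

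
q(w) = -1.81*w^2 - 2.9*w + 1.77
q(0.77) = -1.54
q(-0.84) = 2.93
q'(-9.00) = 29.68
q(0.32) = 0.66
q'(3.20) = -14.48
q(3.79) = -35.22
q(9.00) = -170.94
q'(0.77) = -5.69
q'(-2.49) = 6.11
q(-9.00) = -118.74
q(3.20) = -26.04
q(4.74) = -52.64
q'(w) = -3.62*w - 2.9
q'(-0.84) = 0.14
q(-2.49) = -2.23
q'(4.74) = -20.06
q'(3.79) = -16.62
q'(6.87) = -27.77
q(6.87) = -103.58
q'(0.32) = -4.06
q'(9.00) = -35.48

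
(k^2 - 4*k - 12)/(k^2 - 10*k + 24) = (k + 2)/(k - 4)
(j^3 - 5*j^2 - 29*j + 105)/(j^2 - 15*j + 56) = (j^2 + 2*j - 15)/(j - 8)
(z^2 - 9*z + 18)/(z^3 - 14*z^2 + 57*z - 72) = (z - 6)/(z^2 - 11*z + 24)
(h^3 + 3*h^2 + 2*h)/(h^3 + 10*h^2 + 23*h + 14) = h/(h + 7)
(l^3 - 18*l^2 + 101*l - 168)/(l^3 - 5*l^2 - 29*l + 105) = (l - 8)/(l + 5)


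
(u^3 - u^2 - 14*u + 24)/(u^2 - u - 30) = (-u^3 + u^2 + 14*u - 24)/(-u^2 + u + 30)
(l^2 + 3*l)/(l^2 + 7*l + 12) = l/(l + 4)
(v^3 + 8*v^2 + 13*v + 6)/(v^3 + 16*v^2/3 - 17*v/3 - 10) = 3*(v + 1)/(3*v - 5)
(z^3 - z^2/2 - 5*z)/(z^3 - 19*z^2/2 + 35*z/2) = (z + 2)/(z - 7)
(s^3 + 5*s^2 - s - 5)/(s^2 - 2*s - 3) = (s^2 + 4*s - 5)/(s - 3)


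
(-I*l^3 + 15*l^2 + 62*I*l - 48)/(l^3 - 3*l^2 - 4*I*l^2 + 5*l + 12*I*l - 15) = (-I*l^2 + 14*l + 48*I)/(l^2 - l*(3 + 5*I) + 15*I)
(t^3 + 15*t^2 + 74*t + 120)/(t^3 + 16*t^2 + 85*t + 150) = (t + 4)/(t + 5)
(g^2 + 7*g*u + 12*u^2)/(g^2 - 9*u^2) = (-g - 4*u)/(-g + 3*u)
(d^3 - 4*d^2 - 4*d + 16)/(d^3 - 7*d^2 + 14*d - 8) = (d + 2)/(d - 1)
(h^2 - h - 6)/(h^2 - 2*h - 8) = (h - 3)/(h - 4)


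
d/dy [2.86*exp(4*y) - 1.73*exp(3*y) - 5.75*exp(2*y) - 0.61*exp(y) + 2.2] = (11.44*exp(3*y) - 5.19*exp(2*y) - 11.5*exp(y) - 0.61)*exp(y)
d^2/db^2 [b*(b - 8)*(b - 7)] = 6*b - 30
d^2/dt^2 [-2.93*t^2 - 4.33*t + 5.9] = -5.86000000000000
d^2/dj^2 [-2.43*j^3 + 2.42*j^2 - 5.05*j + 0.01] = 4.84 - 14.58*j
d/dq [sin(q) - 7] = cos(q)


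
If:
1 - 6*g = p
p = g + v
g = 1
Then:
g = 1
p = -5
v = -6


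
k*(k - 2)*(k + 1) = k^3 - k^2 - 2*k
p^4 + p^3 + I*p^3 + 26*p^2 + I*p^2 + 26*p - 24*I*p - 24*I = (p + 1)*(p - 4*I)*(p - I)*(p + 6*I)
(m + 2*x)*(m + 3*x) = m^2 + 5*m*x + 6*x^2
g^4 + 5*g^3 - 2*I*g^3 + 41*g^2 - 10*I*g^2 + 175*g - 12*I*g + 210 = (g + 2)*(g + 3)*(g - 7*I)*(g + 5*I)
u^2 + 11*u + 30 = (u + 5)*(u + 6)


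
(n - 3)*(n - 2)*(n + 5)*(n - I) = n^4 - I*n^3 - 19*n^2 + 30*n + 19*I*n - 30*I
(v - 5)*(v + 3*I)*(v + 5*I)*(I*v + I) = I*v^4 - 8*v^3 - 4*I*v^3 + 32*v^2 - 20*I*v^2 + 40*v + 60*I*v + 75*I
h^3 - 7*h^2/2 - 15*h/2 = h*(h - 5)*(h + 3/2)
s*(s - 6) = s^2 - 6*s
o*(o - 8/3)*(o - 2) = o^3 - 14*o^2/3 + 16*o/3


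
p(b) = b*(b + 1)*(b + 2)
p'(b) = b*(b + 1) + b*(b + 2) + (b + 1)*(b + 2)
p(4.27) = 141.09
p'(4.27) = 82.32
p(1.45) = 12.26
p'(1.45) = 17.01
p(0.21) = 0.56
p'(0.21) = 3.39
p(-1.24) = 0.23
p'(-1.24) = -0.83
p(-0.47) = -0.38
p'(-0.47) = -0.16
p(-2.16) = -0.40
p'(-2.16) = 3.04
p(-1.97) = 0.06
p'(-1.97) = 1.82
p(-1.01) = 0.01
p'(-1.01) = -1.00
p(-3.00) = -6.00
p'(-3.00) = 11.00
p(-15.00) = -2730.00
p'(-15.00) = 587.00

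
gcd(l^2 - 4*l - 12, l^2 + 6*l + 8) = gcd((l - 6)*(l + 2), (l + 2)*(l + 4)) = l + 2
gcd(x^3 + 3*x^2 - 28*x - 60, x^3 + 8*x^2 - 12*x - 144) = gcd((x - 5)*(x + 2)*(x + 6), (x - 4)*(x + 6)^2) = x + 6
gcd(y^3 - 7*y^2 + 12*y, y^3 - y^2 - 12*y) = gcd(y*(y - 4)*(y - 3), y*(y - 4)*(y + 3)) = y^2 - 4*y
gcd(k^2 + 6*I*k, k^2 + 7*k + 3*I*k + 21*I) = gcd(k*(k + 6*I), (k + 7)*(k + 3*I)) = 1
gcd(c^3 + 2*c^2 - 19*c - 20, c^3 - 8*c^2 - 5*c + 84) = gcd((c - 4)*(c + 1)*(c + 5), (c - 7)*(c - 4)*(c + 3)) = c - 4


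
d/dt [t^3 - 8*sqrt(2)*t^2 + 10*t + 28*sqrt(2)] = 3*t^2 - 16*sqrt(2)*t + 10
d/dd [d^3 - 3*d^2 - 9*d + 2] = 3*d^2 - 6*d - 9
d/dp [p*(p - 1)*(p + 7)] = 3*p^2 + 12*p - 7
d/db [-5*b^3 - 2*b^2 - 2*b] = -15*b^2 - 4*b - 2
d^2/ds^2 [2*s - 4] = 0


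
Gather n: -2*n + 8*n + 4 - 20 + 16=6*n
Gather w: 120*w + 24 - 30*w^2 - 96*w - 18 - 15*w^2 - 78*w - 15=-45*w^2 - 54*w - 9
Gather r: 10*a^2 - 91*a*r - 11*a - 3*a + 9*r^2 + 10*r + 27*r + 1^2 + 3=10*a^2 - 14*a + 9*r^2 + r*(37 - 91*a) + 4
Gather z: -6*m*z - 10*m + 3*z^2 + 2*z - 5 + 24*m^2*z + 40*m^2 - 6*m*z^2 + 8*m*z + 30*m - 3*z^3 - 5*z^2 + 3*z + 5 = 40*m^2 + 20*m - 3*z^3 + z^2*(-6*m - 2) + z*(24*m^2 + 2*m + 5)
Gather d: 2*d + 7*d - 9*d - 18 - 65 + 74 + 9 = 0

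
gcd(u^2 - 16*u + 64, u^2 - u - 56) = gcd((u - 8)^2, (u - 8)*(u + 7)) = u - 8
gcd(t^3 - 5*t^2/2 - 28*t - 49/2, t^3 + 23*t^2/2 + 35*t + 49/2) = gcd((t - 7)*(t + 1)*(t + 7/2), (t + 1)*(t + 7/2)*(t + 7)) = t^2 + 9*t/2 + 7/2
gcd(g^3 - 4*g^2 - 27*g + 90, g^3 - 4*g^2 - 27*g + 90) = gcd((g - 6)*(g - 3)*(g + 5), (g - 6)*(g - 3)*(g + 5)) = g^3 - 4*g^2 - 27*g + 90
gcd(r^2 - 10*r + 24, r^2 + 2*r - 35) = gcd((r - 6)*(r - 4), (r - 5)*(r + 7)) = 1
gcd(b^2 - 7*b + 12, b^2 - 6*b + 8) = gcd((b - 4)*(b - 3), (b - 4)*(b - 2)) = b - 4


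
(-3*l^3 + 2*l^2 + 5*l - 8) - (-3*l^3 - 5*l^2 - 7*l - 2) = 7*l^2 + 12*l - 6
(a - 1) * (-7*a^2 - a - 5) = -7*a^3 + 6*a^2 - 4*a + 5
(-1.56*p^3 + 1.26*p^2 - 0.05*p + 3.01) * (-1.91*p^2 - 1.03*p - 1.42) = 2.9796*p^5 - 0.7998*p^4 + 1.0129*p^3 - 7.4868*p^2 - 3.0293*p - 4.2742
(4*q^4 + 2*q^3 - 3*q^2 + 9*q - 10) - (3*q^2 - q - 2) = 4*q^4 + 2*q^3 - 6*q^2 + 10*q - 8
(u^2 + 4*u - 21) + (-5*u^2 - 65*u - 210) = -4*u^2 - 61*u - 231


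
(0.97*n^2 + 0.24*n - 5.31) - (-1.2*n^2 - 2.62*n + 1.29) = 2.17*n^2 + 2.86*n - 6.6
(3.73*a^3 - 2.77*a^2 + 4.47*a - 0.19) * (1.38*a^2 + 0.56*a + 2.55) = 5.1474*a^5 - 1.7338*a^4 + 14.1289*a^3 - 4.8225*a^2 + 11.2921*a - 0.4845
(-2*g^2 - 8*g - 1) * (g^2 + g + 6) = -2*g^4 - 10*g^3 - 21*g^2 - 49*g - 6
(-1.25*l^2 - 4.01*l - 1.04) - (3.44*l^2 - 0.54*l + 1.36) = -4.69*l^2 - 3.47*l - 2.4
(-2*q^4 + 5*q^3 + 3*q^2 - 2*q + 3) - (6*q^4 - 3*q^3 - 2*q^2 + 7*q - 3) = -8*q^4 + 8*q^3 + 5*q^2 - 9*q + 6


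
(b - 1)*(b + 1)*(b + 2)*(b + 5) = b^4 + 7*b^3 + 9*b^2 - 7*b - 10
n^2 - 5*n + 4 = (n - 4)*(n - 1)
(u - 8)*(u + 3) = u^2 - 5*u - 24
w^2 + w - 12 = (w - 3)*(w + 4)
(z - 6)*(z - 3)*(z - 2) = z^3 - 11*z^2 + 36*z - 36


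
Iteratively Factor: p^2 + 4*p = (p)*(p + 4)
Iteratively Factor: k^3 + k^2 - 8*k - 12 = (k - 3)*(k^2 + 4*k + 4) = (k - 3)*(k + 2)*(k + 2)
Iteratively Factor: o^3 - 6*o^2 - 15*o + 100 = (o - 5)*(o^2 - o - 20) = (o - 5)^2*(o + 4)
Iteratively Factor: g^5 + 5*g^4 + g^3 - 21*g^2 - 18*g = (g + 3)*(g^4 + 2*g^3 - 5*g^2 - 6*g) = (g + 3)^2*(g^3 - g^2 - 2*g) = (g - 2)*(g + 3)^2*(g^2 + g) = g*(g - 2)*(g + 3)^2*(g + 1)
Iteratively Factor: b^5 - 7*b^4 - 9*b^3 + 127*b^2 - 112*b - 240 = (b - 5)*(b^4 - 2*b^3 - 19*b^2 + 32*b + 48) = (b - 5)*(b + 1)*(b^3 - 3*b^2 - 16*b + 48) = (b - 5)*(b - 4)*(b + 1)*(b^2 + b - 12) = (b - 5)*(b - 4)*(b - 3)*(b + 1)*(b + 4)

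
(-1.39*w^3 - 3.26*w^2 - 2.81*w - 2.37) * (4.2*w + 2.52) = -5.838*w^4 - 17.1948*w^3 - 20.0172*w^2 - 17.0352*w - 5.9724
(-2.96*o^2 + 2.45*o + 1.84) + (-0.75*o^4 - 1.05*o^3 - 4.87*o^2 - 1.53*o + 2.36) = -0.75*o^4 - 1.05*o^3 - 7.83*o^2 + 0.92*o + 4.2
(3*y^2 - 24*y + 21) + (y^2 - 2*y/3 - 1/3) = 4*y^2 - 74*y/3 + 62/3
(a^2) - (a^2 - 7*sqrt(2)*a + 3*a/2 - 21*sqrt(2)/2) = -3*a/2 + 7*sqrt(2)*a + 21*sqrt(2)/2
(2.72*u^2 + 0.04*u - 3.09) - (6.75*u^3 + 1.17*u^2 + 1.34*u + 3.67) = -6.75*u^3 + 1.55*u^2 - 1.3*u - 6.76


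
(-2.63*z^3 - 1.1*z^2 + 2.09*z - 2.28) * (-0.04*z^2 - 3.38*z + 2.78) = 0.1052*z^5 + 8.9334*z^4 - 3.677*z^3 - 10.031*z^2 + 13.5166*z - 6.3384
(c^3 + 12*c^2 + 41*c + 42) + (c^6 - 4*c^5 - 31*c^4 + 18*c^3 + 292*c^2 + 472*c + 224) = c^6 - 4*c^5 - 31*c^4 + 19*c^3 + 304*c^2 + 513*c + 266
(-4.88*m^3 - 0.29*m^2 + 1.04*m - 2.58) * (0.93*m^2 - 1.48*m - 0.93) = -4.5384*m^5 + 6.9527*m^4 + 5.9348*m^3 - 3.6689*m^2 + 2.8512*m + 2.3994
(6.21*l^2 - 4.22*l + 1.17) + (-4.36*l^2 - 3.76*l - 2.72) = 1.85*l^2 - 7.98*l - 1.55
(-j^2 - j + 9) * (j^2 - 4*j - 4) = -j^4 + 3*j^3 + 17*j^2 - 32*j - 36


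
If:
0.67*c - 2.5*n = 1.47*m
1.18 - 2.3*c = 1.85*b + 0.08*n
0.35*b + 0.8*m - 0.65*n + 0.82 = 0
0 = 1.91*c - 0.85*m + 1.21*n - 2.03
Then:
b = 0.04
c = 0.46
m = -0.64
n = 0.50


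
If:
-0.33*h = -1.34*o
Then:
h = 4.06060606060606*o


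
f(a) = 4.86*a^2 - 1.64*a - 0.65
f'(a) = 9.72*a - 1.64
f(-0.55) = 1.72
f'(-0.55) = -6.99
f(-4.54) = 106.97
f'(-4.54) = -45.77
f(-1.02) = 6.08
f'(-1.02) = -11.55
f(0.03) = -0.69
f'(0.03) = -1.35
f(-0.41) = 0.84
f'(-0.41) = -5.63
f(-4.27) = 94.96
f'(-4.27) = -43.14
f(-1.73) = 16.73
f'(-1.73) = -18.46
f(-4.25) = 94.10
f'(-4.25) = -42.95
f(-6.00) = 184.15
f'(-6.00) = -59.96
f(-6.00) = 184.15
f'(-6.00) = -59.96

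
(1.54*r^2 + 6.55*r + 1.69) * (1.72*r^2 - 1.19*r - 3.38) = 2.6488*r^4 + 9.4334*r^3 - 10.0929*r^2 - 24.1501*r - 5.7122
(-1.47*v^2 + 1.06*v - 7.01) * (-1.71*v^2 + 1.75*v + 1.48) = 2.5137*v^4 - 4.3851*v^3 + 11.6665*v^2 - 10.6987*v - 10.3748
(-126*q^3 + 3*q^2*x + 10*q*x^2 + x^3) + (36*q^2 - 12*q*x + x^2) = -126*q^3 + 3*q^2*x + 36*q^2 + 10*q*x^2 - 12*q*x + x^3 + x^2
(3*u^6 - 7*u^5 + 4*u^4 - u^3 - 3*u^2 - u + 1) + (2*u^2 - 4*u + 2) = 3*u^6 - 7*u^5 + 4*u^4 - u^3 - u^2 - 5*u + 3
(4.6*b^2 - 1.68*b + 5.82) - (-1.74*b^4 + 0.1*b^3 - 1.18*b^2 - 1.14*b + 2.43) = 1.74*b^4 - 0.1*b^3 + 5.78*b^2 - 0.54*b + 3.39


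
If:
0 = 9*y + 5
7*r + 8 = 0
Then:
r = -8/7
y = -5/9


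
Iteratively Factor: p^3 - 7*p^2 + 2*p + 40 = (p + 2)*(p^2 - 9*p + 20) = (p - 4)*(p + 2)*(p - 5)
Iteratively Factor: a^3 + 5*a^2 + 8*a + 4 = (a + 2)*(a^2 + 3*a + 2) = (a + 2)^2*(a + 1)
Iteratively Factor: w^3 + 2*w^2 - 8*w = (w - 2)*(w^2 + 4*w) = (w - 2)*(w + 4)*(w)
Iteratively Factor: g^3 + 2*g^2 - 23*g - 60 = (g + 3)*(g^2 - g - 20) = (g - 5)*(g + 3)*(g + 4)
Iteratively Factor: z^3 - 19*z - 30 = (z - 5)*(z^2 + 5*z + 6) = (z - 5)*(z + 3)*(z + 2)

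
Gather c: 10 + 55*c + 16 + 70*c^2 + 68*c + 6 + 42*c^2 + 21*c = 112*c^2 + 144*c + 32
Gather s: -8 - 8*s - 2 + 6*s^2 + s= 6*s^2 - 7*s - 10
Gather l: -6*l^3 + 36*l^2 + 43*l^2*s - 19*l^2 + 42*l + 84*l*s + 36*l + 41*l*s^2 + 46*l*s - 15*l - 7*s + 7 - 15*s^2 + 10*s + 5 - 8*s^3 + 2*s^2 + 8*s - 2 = -6*l^3 + l^2*(43*s + 17) + l*(41*s^2 + 130*s + 63) - 8*s^3 - 13*s^2 + 11*s + 10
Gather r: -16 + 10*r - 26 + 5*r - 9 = 15*r - 51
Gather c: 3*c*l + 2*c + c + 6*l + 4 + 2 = c*(3*l + 3) + 6*l + 6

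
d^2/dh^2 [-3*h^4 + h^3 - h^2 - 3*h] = -36*h^2 + 6*h - 2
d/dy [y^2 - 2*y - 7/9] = 2*y - 2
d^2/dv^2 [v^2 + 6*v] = 2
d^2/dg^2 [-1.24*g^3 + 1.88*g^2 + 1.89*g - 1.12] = 3.76 - 7.44*g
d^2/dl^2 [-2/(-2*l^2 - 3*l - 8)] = 4*(-4*l^2 - 6*l + (4*l + 3)^2 - 16)/(2*l^2 + 3*l + 8)^3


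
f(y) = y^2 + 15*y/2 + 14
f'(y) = 2*y + 15/2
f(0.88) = 21.37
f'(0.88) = 9.26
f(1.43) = 26.77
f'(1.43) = 10.36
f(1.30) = 25.44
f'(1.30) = 10.10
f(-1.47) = 5.14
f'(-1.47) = 4.56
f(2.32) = 36.78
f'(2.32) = 12.14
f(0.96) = 22.12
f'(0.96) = 9.42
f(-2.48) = 1.55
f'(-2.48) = 2.54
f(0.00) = 14.00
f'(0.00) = 7.50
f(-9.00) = 27.50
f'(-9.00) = -10.50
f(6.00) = 95.00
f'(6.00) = 19.50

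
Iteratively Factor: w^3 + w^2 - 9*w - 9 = (w + 3)*(w^2 - 2*w - 3) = (w + 1)*(w + 3)*(w - 3)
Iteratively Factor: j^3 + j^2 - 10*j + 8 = (j - 2)*(j^2 + 3*j - 4) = (j - 2)*(j + 4)*(j - 1)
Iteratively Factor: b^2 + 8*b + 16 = (b + 4)*(b + 4)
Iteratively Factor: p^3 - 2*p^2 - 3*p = (p)*(p^2 - 2*p - 3) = p*(p + 1)*(p - 3)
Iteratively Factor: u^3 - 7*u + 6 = (u + 3)*(u^2 - 3*u + 2) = (u - 1)*(u + 3)*(u - 2)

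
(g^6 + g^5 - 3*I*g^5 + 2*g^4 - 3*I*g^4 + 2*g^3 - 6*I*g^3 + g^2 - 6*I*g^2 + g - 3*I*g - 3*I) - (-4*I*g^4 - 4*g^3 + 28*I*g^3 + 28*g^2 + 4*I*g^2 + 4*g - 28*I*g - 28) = g^6 + g^5 - 3*I*g^5 + 2*g^4 + I*g^4 + 6*g^3 - 34*I*g^3 - 27*g^2 - 10*I*g^2 - 3*g + 25*I*g + 28 - 3*I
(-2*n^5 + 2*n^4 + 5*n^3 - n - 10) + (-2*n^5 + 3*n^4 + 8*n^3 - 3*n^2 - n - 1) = -4*n^5 + 5*n^4 + 13*n^3 - 3*n^2 - 2*n - 11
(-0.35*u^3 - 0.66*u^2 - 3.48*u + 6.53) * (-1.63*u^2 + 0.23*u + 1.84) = 0.5705*u^5 + 0.9953*u^4 + 4.8766*u^3 - 12.6587*u^2 - 4.9013*u + 12.0152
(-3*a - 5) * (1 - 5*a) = 15*a^2 + 22*a - 5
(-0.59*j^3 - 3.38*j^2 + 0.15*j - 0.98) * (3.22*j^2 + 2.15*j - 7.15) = -1.8998*j^5 - 12.1521*j^4 - 2.5655*j^3 + 21.3339*j^2 - 3.1795*j + 7.007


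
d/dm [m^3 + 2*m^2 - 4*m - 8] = 3*m^2 + 4*m - 4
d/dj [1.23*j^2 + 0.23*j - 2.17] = 2.46*j + 0.23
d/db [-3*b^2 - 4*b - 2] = -6*b - 4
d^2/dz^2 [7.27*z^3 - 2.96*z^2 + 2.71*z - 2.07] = 43.62*z - 5.92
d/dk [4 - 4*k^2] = -8*k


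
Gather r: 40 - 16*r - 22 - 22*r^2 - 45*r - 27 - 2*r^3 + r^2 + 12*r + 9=-2*r^3 - 21*r^2 - 49*r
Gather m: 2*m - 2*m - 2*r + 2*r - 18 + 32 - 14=0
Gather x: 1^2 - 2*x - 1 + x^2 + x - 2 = x^2 - x - 2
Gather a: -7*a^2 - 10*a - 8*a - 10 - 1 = -7*a^2 - 18*a - 11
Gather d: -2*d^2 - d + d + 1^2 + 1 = 2 - 2*d^2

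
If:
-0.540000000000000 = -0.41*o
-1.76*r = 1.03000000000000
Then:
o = 1.32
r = -0.59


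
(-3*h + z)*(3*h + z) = -9*h^2 + z^2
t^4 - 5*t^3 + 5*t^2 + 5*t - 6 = (t - 3)*(t - 2)*(t - 1)*(t + 1)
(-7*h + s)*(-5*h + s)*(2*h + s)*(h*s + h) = 70*h^4*s + 70*h^4 + 11*h^3*s^2 + 11*h^3*s - 10*h^2*s^3 - 10*h^2*s^2 + h*s^4 + h*s^3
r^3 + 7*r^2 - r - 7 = (r - 1)*(r + 1)*(r + 7)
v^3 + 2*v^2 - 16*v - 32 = (v - 4)*(v + 2)*(v + 4)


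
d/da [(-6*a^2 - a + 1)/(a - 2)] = (-6*a^2 + 24*a + 1)/(a^2 - 4*a + 4)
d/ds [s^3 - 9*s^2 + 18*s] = 3*s^2 - 18*s + 18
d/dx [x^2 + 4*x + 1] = 2*x + 4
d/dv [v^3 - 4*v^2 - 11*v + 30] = 3*v^2 - 8*v - 11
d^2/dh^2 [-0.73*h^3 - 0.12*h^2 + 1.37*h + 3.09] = -4.38*h - 0.24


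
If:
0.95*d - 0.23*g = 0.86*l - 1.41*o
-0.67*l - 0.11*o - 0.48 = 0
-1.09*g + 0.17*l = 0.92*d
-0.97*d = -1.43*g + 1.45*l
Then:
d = 0.34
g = -0.38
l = -0.61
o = -0.66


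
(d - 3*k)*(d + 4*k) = d^2 + d*k - 12*k^2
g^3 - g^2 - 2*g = g*(g - 2)*(g + 1)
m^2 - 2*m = m*(m - 2)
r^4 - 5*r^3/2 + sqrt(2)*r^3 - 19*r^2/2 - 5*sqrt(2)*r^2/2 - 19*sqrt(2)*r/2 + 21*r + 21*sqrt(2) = (r - 7/2)*(r - 2)*(r + 3)*(r + sqrt(2))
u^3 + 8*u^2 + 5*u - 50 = (u - 2)*(u + 5)^2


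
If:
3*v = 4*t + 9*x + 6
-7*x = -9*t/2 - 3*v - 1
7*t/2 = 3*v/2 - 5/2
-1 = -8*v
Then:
No Solution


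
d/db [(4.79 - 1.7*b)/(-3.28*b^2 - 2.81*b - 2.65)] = (-5.576*b^2 + 31.4224*b + 17.9649)/(10.7584*b^4 + 18.4336*b^3 + 25.2801*b^2 + 14.893*b + 7.0225)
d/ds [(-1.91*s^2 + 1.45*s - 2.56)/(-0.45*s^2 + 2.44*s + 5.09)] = (-4.0079*s^2 - 21.7478*s + 13.6269)/(0.2025*s^4 - 2.196*s^3 + 1.3726*s^2 + 24.8392*s + 25.9081)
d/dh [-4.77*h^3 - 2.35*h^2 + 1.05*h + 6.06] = -14.31*h^2 - 4.7*h + 1.05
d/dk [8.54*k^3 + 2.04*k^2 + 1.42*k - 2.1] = 25.62*k^2 + 4.08*k + 1.42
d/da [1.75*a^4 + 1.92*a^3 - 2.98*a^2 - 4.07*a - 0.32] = 7.0*a^3 + 5.76*a^2 - 5.96*a - 4.07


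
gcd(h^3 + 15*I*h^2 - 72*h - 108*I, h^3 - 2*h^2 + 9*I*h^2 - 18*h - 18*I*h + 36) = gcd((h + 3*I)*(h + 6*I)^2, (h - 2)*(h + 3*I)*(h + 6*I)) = h^2 + 9*I*h - 18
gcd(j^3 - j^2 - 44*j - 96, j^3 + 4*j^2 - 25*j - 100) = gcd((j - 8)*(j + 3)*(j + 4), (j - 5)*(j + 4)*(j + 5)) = j + 4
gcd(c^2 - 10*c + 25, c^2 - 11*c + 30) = c - 5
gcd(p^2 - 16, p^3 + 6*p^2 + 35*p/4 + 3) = p + 4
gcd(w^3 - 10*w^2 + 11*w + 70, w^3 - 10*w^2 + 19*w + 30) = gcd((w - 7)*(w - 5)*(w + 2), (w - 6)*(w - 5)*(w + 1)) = w - 5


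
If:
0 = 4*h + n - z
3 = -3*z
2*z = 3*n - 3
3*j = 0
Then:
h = -1/3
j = 0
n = 1/3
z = -1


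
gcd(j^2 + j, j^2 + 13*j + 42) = 1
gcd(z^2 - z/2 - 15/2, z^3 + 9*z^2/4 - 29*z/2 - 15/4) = z - 3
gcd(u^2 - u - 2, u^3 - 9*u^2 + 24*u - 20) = u - 2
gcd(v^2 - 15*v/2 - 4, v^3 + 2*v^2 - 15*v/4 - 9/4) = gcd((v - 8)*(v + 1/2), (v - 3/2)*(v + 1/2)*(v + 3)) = v + 1/2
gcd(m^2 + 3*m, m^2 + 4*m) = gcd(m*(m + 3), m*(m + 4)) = m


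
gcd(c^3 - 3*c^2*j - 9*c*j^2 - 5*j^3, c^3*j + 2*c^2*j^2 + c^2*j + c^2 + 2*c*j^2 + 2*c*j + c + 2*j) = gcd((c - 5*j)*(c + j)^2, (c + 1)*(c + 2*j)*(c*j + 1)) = 1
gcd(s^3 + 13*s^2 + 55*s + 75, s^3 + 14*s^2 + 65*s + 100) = s^2 + 10*s + 25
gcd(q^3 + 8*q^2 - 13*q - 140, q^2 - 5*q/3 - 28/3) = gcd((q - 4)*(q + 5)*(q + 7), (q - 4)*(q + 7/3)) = q - 4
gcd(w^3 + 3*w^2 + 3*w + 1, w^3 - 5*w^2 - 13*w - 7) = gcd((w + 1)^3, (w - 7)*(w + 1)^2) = w^2 + 2*w + 1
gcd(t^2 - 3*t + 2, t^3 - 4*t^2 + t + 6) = t - 2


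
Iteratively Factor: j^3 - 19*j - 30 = (j - 5)*(j^2 + 5*j + 6) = (j - 5)*(j + 2)*(j + 3)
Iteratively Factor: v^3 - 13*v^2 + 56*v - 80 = (v - 4)*(v^2 - 9*v + 20) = (v - 5)*(v - 4)*(v - 4)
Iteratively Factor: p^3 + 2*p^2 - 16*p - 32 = (p - 4)*(p^2 + 6*p + 8) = (p - 4)*(p + 4)*(p + 2)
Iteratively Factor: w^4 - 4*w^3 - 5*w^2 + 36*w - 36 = (w + 3)*(w^3 - 7*w^2 + 16*w - 12) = (w - 2)*(w + 3)*(w^2 - 5*w + 6) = (w - 3)*(w - 2)*(w + 3)*(w - 2)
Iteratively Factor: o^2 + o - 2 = (o - 1)*(o + 2)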